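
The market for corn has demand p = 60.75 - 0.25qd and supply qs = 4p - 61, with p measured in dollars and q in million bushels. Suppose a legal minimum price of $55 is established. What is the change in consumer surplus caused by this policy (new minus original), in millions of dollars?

Rearranging demand gives qd = 243 - 4p. Equilibrium: 243 - 4p = 4p - 61, so 304 = 8p and p* = 38, q* = 91.
Since 55 > 38, the floor is binding.
At p = 55: qd = 243 - 4·55 = 23 and qs = 4·55 - 61 = 159.
Consumer surplus without the control is ½ · (60.75 - 38) · 91 = 1035.125.
With the floor, consumers buy 23 units at 55, so CS = ½ · (60.75 - 55) · 23 = 66.125.
Change in consumer surplus = 66.125 - 1035.125 = -969.

-969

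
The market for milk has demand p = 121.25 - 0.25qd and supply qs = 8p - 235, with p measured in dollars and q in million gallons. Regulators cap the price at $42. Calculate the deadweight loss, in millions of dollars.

Rearranging demand gives qd = 485 - 4p. Equilibrium: 485 - 4p = 8p - 235, so 720 = 12p and p* = 60, q* = 245.
Since 42 < 60, the ceiling is binding.
At p = 42: qd = 485 - 4·42 = 317 and qs = 8·42 - 235 = 101.
Quantity traded falls to 101. At q = 101 the demand price is (485 - 101)/4 = 96 and the supply price is (235 + 101)/8 = 42.
Deadweight loss = ½ · (96 - 42) · (245 - 101) = ½ · 54 · 144 = 3888.

3888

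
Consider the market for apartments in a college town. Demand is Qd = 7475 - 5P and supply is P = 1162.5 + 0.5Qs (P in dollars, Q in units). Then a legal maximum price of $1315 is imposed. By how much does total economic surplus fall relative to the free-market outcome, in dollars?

Rearranging supply gives Qs = 2P - 2325. Without the control the market clears where 7475 - 5P = 2P - 2325, i.e. P* = 1400 and Q* = 475.
Since 1315 < 1400, the ceiling is binding.
At P = 1315: Qd = 7475 - 5·1315 = 900 and Qs = 2·1315 - 2325 = 305.
Quantity traded falls to 305. At Q = 305 the demand price is (7475 - 305)/5 = 1434 and the supply price is (2325 + 305)/2 = 1315.
Deadweight loss = ½ · (1434 - 1315) · (475 - 305) = ½ · 119 · 170 = 10115.

10115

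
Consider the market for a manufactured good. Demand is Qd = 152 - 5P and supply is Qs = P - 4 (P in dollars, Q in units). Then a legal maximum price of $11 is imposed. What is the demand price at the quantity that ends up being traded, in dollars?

Setting quantity demanded equal to quantity supplied, 152 - 5P = P - 4, gives P* = 26 and Q* = 22.
The ceiling of 11 is below the equilibrium price 26, so it binds.
At P = 11: Qd = 152 - 5·11 = 97 and Qs = 11 - 4 = 7.
Only 7 units reach the market. On the demand curve, the marginal buyer's willingness to pay at Q = 7 is (152 - 7)/5 = 29.

29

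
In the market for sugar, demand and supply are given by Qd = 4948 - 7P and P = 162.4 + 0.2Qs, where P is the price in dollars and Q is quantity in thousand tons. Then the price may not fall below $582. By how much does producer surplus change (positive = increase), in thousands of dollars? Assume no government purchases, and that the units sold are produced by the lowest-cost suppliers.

Rearranging supply gives Qs = 5P - 812. In a free market, 4948 - 7P = 5P - 812 gives the equilibrium P* = 480, Q* = 1588.
Since 582 > 480, the floor is binding.
At P = 582: Qd = 4948 - 7·582 = 874 and Qs = 5·582 - 812 = 2098.
Producer surplus without the control is ½ · (480 - 162.4) · 1588 = 252174.4.
With the floor, 874 units are sold at 582. The supply price at Q = 874 is 337.2, so PS = ½ · [(582 - 162.4) + (582 - 337.2)] · 874 = 290342.8.
Change in producer surplus = 290342.8 - 252174.4 = 38168.4.

38168.4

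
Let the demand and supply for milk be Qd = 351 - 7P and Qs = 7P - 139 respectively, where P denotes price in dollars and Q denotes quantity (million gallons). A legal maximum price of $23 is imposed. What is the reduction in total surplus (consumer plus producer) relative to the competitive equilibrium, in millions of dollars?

Without the control the market clears where 351 - 7P = 7P - 139, i.e. P* = 35 and Q* = 106.
Since 23 < 35, the ceiling is binding.
At P = 23: Qd = 351 - 7·23 = 190 and Qs = 7·23 - 139 = 22.
Quantity traded falls to 22. At Q = 22 the demand price is (351 - 22)/7 = 47 and the supply price is (139 + 22)/7 = 23.
Deadweight loss = ½ · (47 - 23) · (106 - 22) = ½ · 24 · 84 = 1008.

1008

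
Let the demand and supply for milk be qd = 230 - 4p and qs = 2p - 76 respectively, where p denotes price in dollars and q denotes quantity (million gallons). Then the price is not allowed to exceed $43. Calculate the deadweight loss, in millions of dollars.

In a free market, 230 - 4p = 2p - 76 gives the equilibrium p* = 51, q* = 26.
Since 43 < 51, the ceiling is binding.
At p = 43: qd = 230 - 4·43 = 58 and qs = 2·43 - 76 = 10.
Quantity traded falls to 10. At q = 10 the demand price is (230 - 10)/4 = 55 and the supply price is (76 + 10)/2 = 43.
Deadweight loss = ½ · (55 - 43) · (26 - 10) = ½ · 12 · 16 = 96.

96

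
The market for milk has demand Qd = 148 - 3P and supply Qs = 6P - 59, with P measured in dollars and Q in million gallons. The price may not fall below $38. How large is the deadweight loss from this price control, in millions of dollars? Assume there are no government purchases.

Without the control the market clears where 148 - 3P = 6P - 59, i.e. P* = 23 and Q* = 79.
The floor of 38 is above the equilibrium price 23, so it binds.
At P = 38: Qd = 148 - 3·38 = 34 and Qs = 6·38 - 59 = 169.
Quantity traded falls to 34. At Q = 34 the demand price is (148 - 34)/3 = 38 and the supply price is (59 + 34)/6 = 15.5.
Deadweight loss = ½ · (38 - 15.5) · (79 - 34) = ½ · 22.5 · 45 = 506.25.

506.25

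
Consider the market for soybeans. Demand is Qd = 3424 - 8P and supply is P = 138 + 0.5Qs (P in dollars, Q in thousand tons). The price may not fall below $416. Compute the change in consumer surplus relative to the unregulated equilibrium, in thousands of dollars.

-12880

Rearranging supply gives Qs = 2P - 276. Setting quantity demanded equal to quantity supplied, 3424 - 8P = 2P - 276, gives P* = 370 and Q* = 464.
Because the floor (416) lies above the market-clearing price, it is binding.
At P = 416: Qd = 3424 - 8·416 = 96 and Qs = 2·416 - 276 = 556.
Consumer surplus without the control is ½ · (428 - 370) · 464 = 13456.
With the floor, consumers buy 96 units at 416, so CS = ½ · (428 - 416) · 96 = 576.
Change in consumer surplus = 576 - 13456 = -12880.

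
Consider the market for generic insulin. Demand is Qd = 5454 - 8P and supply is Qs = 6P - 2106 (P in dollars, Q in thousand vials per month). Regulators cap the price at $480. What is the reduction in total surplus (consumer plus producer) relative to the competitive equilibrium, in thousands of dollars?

Equilibrium: 5454 - 8P = 6P - 2106, so 7560 = 14P and P* = 540, Q* = 1134.
Because the ceiling (480) lies below the market-clearing price, it is binding.
At P = 480: Qd = 5454 - 8·480 = 1614 and Qs = 6·480 - 2106 = 774.
Quantity traded falls to 774. At Q = 774 the demand price is (5454 - 774)/8 = 585 and the supply price is (2106 + 774)/6 = 480.
Deadweight loss = ½ · (585 - 480) · (1134 - 774) = ½ · 105 · 360 = 18900.

18900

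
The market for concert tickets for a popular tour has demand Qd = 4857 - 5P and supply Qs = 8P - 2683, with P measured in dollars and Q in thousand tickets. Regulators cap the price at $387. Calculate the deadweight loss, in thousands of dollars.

387389.6

Without the control the market clears where 4857 - 5P = 8P - 2683, i.e. P* = 580 and Q* = 1957.
Because the ceiling (387) lies below the market-clearing price, it is binding.
At P = 387: Qd = 4857 - 5·387 = 2922 and Qs = 8·387 - 2683 = 413.
Quantity traded falls to 413. At Q = 413 the demand price is (4857 - 413)/5 = 888.8 and the supply price is (2683 + 413)/8 = 387.
Deadweight loss = ½ · (888.8 - 387) · (1957 - 413) = ½ · 501.8 · 1544 = 387389.6.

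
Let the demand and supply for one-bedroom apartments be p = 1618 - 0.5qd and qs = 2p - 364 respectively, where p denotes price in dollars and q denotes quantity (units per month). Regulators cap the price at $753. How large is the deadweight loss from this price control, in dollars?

43218

Rearranging demand gives qd = 3236 - 2p. Without the control the market clears where 3236 - 2p = 2p - 364, i.e. p* = 900 and q* = 1436.
Because the ceiling (753) lies below the market-clearing price, it is binding.
At p = 753: qd = 3236 - 2·753 = 1730 and qs = 2·753 - 364 = 1142.
Quantity traded falls to 1142. At q = 1142 the demand price is (3236 - 1142)/2 = 1047 and the supply price is (364 + 1142)/2 = 753.
Deadweight loss = ½ · (1047 - 753) · (1436 - 1142) = ½ · 294 · 294 = 43218.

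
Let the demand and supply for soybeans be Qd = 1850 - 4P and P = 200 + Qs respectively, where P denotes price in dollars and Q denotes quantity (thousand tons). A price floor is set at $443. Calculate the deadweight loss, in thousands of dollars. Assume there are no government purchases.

10890

Rearranging supply gives Qs = P - 200. Without the control the market clears where 1850 - 4P = P - 200, i.e. P* = 410 and Q* = 210.
Since 443 > 410, the floor is binding.
At P = 443: Qd = 1850 - 4·443 = 78 and Qs = 443 - 200 = 243.
Quantity traded falls to 78. At Q = 78 the demand price is (1850 - 78)/4 = 443 and the supply price is 200 + 78 = 278.
Deadweight loss = ½ · (443 - 278) · (210 - 78) = ½ · 165 · 132 = 10890.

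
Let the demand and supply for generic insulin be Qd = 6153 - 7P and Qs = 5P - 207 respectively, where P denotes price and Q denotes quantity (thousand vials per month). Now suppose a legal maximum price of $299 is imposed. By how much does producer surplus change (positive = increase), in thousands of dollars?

Equilibrium: 6153 - 7P = 5P - 207, so 6360 = 12P and P* = 530, Q* = 2443.
Because the ceiling (299) lies below the market-clearing price, it is binding.
At P = 299: Qd = 6153 - 7·299 = 4060 and Qs = 5·299 - 207 = 1288.
Producer surplus without the control is ½ · (530 - 41.4) · 2443 = 596824.9.
With the ceiling, producers sell 1288 units at 299, so PS = ½ · (299 - 41.4) · 1288 = 165894.4.
Change in producer surplus = 165894.4 - 596824.9 = -430930.5.

-430930.5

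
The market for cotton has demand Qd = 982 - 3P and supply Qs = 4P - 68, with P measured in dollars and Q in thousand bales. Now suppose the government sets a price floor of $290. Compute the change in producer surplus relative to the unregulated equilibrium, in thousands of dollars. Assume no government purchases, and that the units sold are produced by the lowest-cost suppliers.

-6370

Equilibrium: 982 - 3P = 4P - 68, so 1050 = 7P and P* = 150, Q* = 532.
Because the floor (290) lies above the market-clearing price, it is binding.
At P = 290: Qd = 982 - 3·290 = 112 and Qs = 4·290 - 68 = 1092.
Producer surplus without the control is ½ · (150 - 17) · 532 = 35378.
With the floor, 112 units are sold at 290. The supply price at Q = 112 is 45, so PS = ½ · [(290 - 17) + (290 - 45)] · 112 = 29008.
Change in producer surplus = 29008 - 35378 = -6370.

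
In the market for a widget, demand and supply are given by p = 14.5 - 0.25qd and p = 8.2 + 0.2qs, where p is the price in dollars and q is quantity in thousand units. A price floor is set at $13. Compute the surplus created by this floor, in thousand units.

Rearranging demand gives qd = 58 - 4p; rearranging supply gives qs = 5p - 41. Setting quantity demanded equal to quantity supplied, 58 - 4p = 5p - 41, gives p* = 11 and q* = 14.
Because the floor (13) lies above the market-clearing price, it is binding.
At p = 13: qd = 58 - 4·13 = 6 and qs = 5·13 - 41 = 24.
Surplus = qs - qd = 24 - 6 = 18.

18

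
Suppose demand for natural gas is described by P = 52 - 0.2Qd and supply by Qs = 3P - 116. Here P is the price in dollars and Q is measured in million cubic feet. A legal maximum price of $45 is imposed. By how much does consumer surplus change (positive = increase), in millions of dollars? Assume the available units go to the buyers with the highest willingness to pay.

Rearranging demand gives Qd = 260 - 5P. Setting quantity demanded equal to quantity supplied, 260 - 5P = 3P - 116, gives P* = 47 and Q* = 25.
Because the ceiling (45) lies below the market-clearing price, it is binding.
At P = 45: Qd = 260 - 5·45 = 35 and Qs = 3·45 - 116 = 19.
Consumer surplus without the control is ½ · (52 - 47) · 25 = 62.5.
With the ceiling, 19 units are sold at 45 (assume they go to the highest-value buyers). The demand price at Q = 19 is 48.2, so CS = ½ · [(52 - 45) + (48.2 - 45)] · 19 = 96.9.
Change in consumer surplus = 96.9 - 62.5 = 34.4.

34.4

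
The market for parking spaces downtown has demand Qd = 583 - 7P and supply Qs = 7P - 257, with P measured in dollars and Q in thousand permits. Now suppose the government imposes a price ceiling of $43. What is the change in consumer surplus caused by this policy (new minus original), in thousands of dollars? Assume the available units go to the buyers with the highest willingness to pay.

Setting quantity demanded equal to quantity supplied, 583 - 7P = 7P - 257, gives P* = 60 and Q* = 163.
Since 43 < 60, the ceiling is binding.
At P = 43: Qd = 583 - 7·43 = 282 and Qs = 7·43 - 257 = 44.
Consumer surplus without the control is ½ · (583/7 - 60) · 163 = 26569/14.
With the ceiling, 44 units are sold at 43 (assume they go to the highest-value buyers). The demand price at Q = 44 is 77, so CS = ½ · [(583/7 - 43) + (77 - 43)] · 44 = 11440/7.
Change in consumer surplus = 11440/7 - 26569/14 = -263.5.

-263.5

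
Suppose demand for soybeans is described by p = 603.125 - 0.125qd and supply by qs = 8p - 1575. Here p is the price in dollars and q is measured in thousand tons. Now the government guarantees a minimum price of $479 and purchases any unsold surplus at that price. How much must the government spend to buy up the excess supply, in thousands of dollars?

605456

Rearranging demand gives qd = 4825 - 8p. In a free market, 4825 - 8p = 8p - 1575 gives the equilibrium p* = 400, q* = 1625.
The floor of 479 is above the equilibrium price 400, so it binds.
At p = 479: qd = 4825 - 8·479 = 993 and qs = 8·479 - 1575 = 2257.
Surplus = qs - qd = 1264.
Government expenditure = surplus × support price = 1264 × 479 = 605456.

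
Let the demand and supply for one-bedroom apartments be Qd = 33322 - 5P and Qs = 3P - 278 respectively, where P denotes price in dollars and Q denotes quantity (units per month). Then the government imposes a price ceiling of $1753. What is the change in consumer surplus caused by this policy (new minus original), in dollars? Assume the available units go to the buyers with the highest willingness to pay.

Setting quantity demanded equal to quantity supplied, 33322 - 5P = 3P - 278, gives P* = 4200 and Q* = 12322.
The ceiling of 1753 is below the equilibrium price 4200, so it binds.
At P = 1753: Qd = 33322 - 5·1753 = 24557 and Qs = 3·1753 - 278 = 4981.
Consumer surplus without the control is ½ · (6664.4 - 4200) · 12322 = 15183168.4.
With the ceiling, 4981 units are sold at 1753 (assume they go to the highest-value buyers). The demand price at Q = 4981 is 5668.2, so CS = ½ · [(6664.4 - 1753) + (5668.2 - 1753)] · 4981 = 21982647.3.
Change in consumer surplus = 21982647.3 - 15183168.4 = 6799478.9.

6799478.9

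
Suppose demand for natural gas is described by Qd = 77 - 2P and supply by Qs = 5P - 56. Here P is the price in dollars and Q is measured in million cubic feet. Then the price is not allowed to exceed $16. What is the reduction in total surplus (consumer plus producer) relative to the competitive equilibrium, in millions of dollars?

78.75

Setting quantity demanded equal to quantity supplied, 77 - 2P = 5P - 56, gives P* = 19 and Q* = 39.
Since 16 < 19, the ceiling is binding.
At P = 16: Qd = 77 - 2·16 = 45 and Qs = 5·16 - 56 = 24.
Quantity traded falls to 24. At Q = 24 the demand price is (77 - 24)/2 = 26.5 and the supply price is (56 + 24)/5 = 16.
Deadweight loss = ½ · (26.5 - 16) · (39 - 24) = ½ · 10.5 · 15 = 78.75.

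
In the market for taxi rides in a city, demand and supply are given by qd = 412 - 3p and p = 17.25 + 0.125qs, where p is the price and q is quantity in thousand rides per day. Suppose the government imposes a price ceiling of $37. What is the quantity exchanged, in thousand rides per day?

158

Rearranging supply gives qs = 8p - 138. Without the control the market clears where 412 - 3p = 8p - 138, i.e. p* = 50 and q* = 262.
The ceiling of 37 is below the equilibrium price 50, so it binds.
At p = 37: qd = 412 - 3·37 = 301 and qs = 8·37 - 138 = 158.
The quantity actually transacted is the short side, supply: 158.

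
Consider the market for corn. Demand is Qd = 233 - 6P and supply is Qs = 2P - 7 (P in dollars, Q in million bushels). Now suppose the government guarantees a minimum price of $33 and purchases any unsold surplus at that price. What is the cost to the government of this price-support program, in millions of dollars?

792

Equilibrium: 233 - 6P = 2P - 7, so 240 = 8P and P* = 30, Q* = 53.
Since 33 > 30, the floor is binding.
At P = 33: Qd = 233 - 6·33 = 35 and Qs = 2·33 - 7 = 59.
Surplus = Qs - Qd = 24.
Government expenditure = surplus × support price = 24 × 33 = 792.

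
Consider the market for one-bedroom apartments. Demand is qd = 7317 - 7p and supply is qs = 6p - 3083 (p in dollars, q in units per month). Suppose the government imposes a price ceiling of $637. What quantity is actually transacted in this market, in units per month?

In a free market, 7317 - 7p = 6p - 3083 gives the equilibrium p* = 800, q* = 1717.
The ceiling of 637 is below the equilibrium price 800, so it binds.
At p = 637: qd = 7317 - 7·637 = 2858 and qs = 6·637 - 3083 = 739.
The quantity actually transacted is the short side, supply: 739.

739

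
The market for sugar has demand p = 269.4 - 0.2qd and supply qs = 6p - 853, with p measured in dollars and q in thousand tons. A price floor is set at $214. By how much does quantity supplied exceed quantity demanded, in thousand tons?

154

Rearranging demand gives qd = 1347 - 5p. Equilibrium: 1347 - 5p = 6p - 853, so 2200 = 11p and p* = 200, q* = 347.
Since 214 > 200, the floor is binding.
At p = 214: qd = 1347 - 5·214 = 277 and qs = 6·214 - 853 = 431.
Surplus = qs - qd = 431 - 277 = 154.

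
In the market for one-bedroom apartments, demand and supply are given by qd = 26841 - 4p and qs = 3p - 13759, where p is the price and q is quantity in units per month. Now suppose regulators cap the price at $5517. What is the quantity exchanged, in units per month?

2792

Setting quantity demanded equal to quantity supplied, 26841 - 4p = 3p - 13759, gives p* = 5800 and q* = 3641.
Since 5517 < 5800, the ceiling is binding.
At p = 5517: qd = 26841 - 4·5517 = 4773 and qs = 3·5517 - 13759 = 2792.
The quantity actually transacted is the short side, supply: 2792.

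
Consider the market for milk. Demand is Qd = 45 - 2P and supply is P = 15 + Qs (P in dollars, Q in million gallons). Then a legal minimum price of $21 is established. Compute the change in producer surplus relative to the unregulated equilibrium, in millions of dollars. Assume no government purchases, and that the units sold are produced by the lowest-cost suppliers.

1

Rearranging supply gives Qs = P - 15. Without the control the market clears where 45 - 2P = P - 15, i.e. P* = 20 and Q* = 5.
Because the floor (21) lies above the market-clearing price, it is binding.
At P = 21: Qd = 45 - 2·21 = 3 and Qs = 21 - 15 = 6.
Producer surplus without the control is ½ · (20 - 15) · 5 = 12.5.
With the floor, 3 units are sold at 21. The supply price at Q = 3 is 18, so PS = ½ · [(21 - 15) + (21 - 18)] · 3 = 13.5.
Change in producer surplus = 13.5 - 12.5 = 1.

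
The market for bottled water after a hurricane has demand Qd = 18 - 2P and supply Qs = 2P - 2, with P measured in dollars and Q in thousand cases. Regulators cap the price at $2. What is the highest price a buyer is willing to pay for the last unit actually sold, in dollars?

Equilibrium: 18 - 2P = 2P - 2, so 20 = 4P and P* = 5, Q* = 8.
Because the ceiling (2) lies below the market-clearing price, it is binding.
At P = 2: Qd = 18 - 2·2 = 14 and Qs = 2·2 - 2 = 2.
Only 2 units reach the market. On the demand curve, the marginal buyer's willingness to pay at Q = 2 is (18 - 2)/2 = 8.

8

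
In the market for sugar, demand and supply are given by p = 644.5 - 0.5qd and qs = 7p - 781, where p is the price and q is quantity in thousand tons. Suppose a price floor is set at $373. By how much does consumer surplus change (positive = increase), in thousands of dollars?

Rearranging demand gives qd = 1289 - 2p. Without the control the market clears where 1289 - 2p = 7p - 781, i.e. p* = 230 and q* = 829.
The floor of 373 is above the equilibrium price 230, so it binds.
At p = 373: qd = 1289 - 2·373 = 543 and qs = 7·373 - 781 = 1830.
Consumer surplus without the control is ½ · (644.5 - 230) · 829 = 171810.25.
With the floor, consumers buy 543 units at 373, so CS = ½ · (644.5 - 373) · 543 = 73712.25.
Change in consumer surplus = 73712.25 - 171810.25 = -98098.

-98098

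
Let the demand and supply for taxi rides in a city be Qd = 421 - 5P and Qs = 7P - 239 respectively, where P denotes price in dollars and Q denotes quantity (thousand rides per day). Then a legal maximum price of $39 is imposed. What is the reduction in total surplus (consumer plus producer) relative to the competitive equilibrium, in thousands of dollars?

Setting quantity demanded equal to quantity supplied, 421 - 5P = 7P - 239, gives P* = 55 and Q* = 146.
The ceiling of 39 is below the equilibrium price 55, so it binds.
At P = 39: Qd = 421 - 5·39 = 226 and Qs = 7·39 - 239 = 34.
Quantity traded falls to 34. At Q = 34 the demand price is (421 - 34)/5 = 77.4 and the supply price is (239 + 34)/7 = 39.
Deadweight loss = ½ · (77.4 - 39) · (146 - 34) = ½ · 38.4 · 112 = 2150.4.

2150.4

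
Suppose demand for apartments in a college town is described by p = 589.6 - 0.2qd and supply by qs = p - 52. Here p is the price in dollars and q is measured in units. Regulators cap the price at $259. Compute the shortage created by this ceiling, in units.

Rearranging demand gives qd = 2948 - 5p. Equilibrium: 2948 - 5p = p - 52, so 3000 = 6p and p* = 500, q* = 448.
The ceiling of 259 is below the equilibrium price 500, so it binds.
At p = 259: qd = 2948 - 5·259 = 1653 and qs = 259 - 52 = 207.
Shortage = qd - qs = 1653 - 207 = 1446.

1446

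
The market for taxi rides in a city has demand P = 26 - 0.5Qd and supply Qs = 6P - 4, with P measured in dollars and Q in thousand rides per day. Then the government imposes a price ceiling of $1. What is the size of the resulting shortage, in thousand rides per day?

Rearranging demand gives Qd = 52 - 2P. Setting quantity demanded equal to quantity supplied, 52 - 2P = 6P - 4, gives P* = 7 and Q* = 38.
Because the ceiling (1) lies below the market-clearing price, it is binding.
At P = 1: Qd = 52 - 2·1 = 50 and Qs = 6·1 - 4 = 2.
Shortage = Qd - Qs = 50 - 2 = 48.

48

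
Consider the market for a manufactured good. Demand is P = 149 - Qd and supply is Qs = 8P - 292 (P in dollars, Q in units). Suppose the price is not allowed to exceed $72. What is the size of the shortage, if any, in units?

Rearranging demand gives Qd = 149 - P. Without the control the market clears where 149 - P = 8P - 292, i.e. P* = 49 and Q* = 100.
The ceiling of 72 is above the equilibrium price 49, so it is not binding; the market clears at P* = 49, Q* = 100.
Since the control does not bind, there is no shortage.

0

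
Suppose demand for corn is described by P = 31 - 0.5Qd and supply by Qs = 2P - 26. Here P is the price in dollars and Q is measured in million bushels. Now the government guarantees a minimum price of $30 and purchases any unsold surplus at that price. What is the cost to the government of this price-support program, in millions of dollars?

Rearranging demand gives Qd = 62 - 2P. Without the control the market clears where 62 - 2P = 2P - 26, i.e. P* = 22 and Q* = 18.
The floor of 30 is above the equilibrium price 22, so it binds.
At P = 30: Qd = 62 - 2·30 = 2 and Qs = 2·30 - 26 = 34.
Surplus = Qs - Qd = 32.
Government expenditure = surplus × support price = 32 × 30 = 960.

960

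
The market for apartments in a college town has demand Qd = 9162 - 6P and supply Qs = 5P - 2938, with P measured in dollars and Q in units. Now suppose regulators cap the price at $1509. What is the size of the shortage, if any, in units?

Setting quantity demanded equal to quantity supplied, 9162 - 6P = 5P - 2938, gives P* = 1100 and Q* = 2562.
Since 1509 is above P* = 1100, the ceiling does not bind and the free-market outcome prevails.
Since the control does not bind, there is no shortage.

0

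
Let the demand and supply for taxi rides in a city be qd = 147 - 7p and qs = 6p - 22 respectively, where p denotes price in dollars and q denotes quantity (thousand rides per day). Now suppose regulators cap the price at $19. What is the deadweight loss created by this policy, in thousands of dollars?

Without the control the market clears where 147 - 7p = 6p - 22, i.e. p* = 13 and q* = 56.
The ceiling of 19 is above the equilibrium price 13, so it is not binding; the market clears at p* = 13, q* = 56.
Since the control does not bind, no trades are prevented and deadweight loss is zero.

0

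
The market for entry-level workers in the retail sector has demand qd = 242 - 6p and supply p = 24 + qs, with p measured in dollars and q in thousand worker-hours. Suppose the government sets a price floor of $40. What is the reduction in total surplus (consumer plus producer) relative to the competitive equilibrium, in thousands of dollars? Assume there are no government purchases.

84

Rearranging supply gives qs = p - 24. Equilibrium: 242 - 6p = p - 24, so 266 = 7p and p* = 38, q* = 14.
The floor of 40 is above the equilibrium price 38, so it binds.
At p = 40: qd = 242 - 6·40 = 2 and qs = 40 - 24 = 16.
Quantity traded falls to 2. At q = 2 the demand price is (242 - 2)/6 = 40 and the supply price is 24 + 2 = 26.
Deadweight loss = ½ · (40 - 26) · (14 - 2) = ½ · 14 · 12 = 84.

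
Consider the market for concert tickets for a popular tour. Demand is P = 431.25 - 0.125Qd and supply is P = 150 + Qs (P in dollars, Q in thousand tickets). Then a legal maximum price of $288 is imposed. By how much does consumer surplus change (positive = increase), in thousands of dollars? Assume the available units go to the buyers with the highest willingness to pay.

Rearranging demand gives Qd = 3450 - 8P; rearranging supply gives Qs = P - 150. Equilibrium: 3450 - 8P = P - 150, so 3600 = 9P and P* = 400, Q* = 250.
The ceiling of 288 is below the equilibrium price 400, so it binds.
At P = 288: Qd = 3450 - 8·288 = 1146 and Qs = 288 - 150 = 138.
Consumer surplus without the control is ½ · (431.25 - 400) · 250 = 3906.25.
With the ceiling, 138 units are sold at 288 (assume they go to the highest-value buyers). The demand price at Q = 138 is 414, so CS = ½ · [(431.25 - 288) + (414 - 288)] · 138 = 18578.25.
Change in consumer surplus = 18578.25 - 3906.25 = 14672.

14672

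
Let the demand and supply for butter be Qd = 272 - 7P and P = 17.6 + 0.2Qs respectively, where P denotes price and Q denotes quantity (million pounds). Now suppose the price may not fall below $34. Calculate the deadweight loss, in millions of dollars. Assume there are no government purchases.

Rearranging supply gives Qs = 5P - 88. Without the control the market clears where 272 - 7P = 5P - 88, i.e. P* = 30 and Q* = 62.
The floor of 34 is above the equilibrium price 30, so it binds.
At P = 34: Qd = 272 - 7·34 = 34 and Qs = 5·34 - 88 = 82.
Quantity traded falls to 34. At Q = 34 the demand price is (272 - 34)/7 = 34 and the supply price is (88 + 34)/5 = 24.4.
Deadweight loss = ½ · (34 - 24.4) · (62 - 34) = ½ · 9.6 · 28 = 134.4.

134.4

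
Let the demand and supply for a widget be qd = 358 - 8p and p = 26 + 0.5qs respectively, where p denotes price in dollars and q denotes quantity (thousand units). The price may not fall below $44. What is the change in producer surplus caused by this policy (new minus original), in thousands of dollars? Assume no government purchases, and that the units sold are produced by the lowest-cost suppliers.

Rearranging supply gives qs = 2p - 52. Setting quantity demanded equal to quantity supplied, 358 - 8p = 2p - 52, gives p* = 41 and q* = 30.
The floor of 44 is above the equilibrium price 41, so it binds.
At p = 44: qd = 358 - 8·44 = 6 and qs = 2·44 - 52 = 36.
Producer surplus without the control is ½ · (41 - 26) · 30 = 225.
With the floor, 6 units are sold at 44. The supply price at q = 6 is 29, so PS = ½ · [(44 - 26) + (44 - 29)] · 6 = 99.
Change in producer surplus = 99 - 225 = -126.

-126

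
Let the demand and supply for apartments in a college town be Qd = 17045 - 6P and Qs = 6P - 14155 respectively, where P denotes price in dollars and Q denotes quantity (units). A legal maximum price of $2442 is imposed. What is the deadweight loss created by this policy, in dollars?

Setting quantity demanded equal to quantity supplied, 17045 - 6P = 6P - 14155, gives P* = 2600 and Q* = 1445.
Because the ceiling (2442) lies below the market-clearing price, it is binding.
At P = 2442: Qd = 17045 - 6·2442 = 2393 and Qs = 6·2442 - 14155 = 497.
Quantity traded falls to 497. At Q = 497 the demand price is (17045 - 497)/6 = 2758 and the supply price is (14155 + 497)/6 = 2442.
Deadweight loss = ½ · (2758 - 2442) · (1445 - 497) = ½ · 316 · 948 = 149784.

149784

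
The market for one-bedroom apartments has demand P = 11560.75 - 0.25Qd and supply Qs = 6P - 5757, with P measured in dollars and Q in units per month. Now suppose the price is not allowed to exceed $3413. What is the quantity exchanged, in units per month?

Rearranging demand gives Qd = 46243 - 4P. Without the control the market clears where 46243 - 4P = 6P - 5757, i.e. P* = 5200 and Q* = 25443.
The ceiling of 3413 is below the equilibrium price 5200, so it binds.
At P = 3413: Qd = 46243 - 4·3413 = 32591 and Qs = 6·3413 - 5757 = 14721.
The quantity actually transacted is the short side, supply: 14721.

14721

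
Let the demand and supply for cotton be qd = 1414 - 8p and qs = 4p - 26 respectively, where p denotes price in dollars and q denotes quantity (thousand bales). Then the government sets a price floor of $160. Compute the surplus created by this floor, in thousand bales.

480

Equilibrium: 1414 - 8p = 4p - 26, so 1440 = 12p and p* = 120, q* = 454.
Because the floor (160) lies above the market-clearing price, it is binding.
At p = 160: qd = 1414 - 8·160 = 134 and qs = 4·160 - 26 = 614.
Surplus = qs - qd = 614 - 134 = 480.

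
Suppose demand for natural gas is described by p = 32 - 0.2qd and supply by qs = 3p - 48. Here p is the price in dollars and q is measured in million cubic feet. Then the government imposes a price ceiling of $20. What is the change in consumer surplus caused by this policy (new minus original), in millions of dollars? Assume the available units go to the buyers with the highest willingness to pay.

39.6

Rearranging demand gives qd = 160 - 5p. In a free market, 160 - 5p = 3p - 48 gives the equilibrium p* = 26, q* = 30.
Since 20 < 26, the ceiling is binding.
At p = 20: qd = 160 - 5·20 = 60 and qs = 3·20 - 48 = 12.
Consumer surplus without the control is ½ · (32 - 26) · 30 = 90.
With the ceiling, 12 units are sold at 20 (assume they go to the highest-value buyers). The demand price at q = 12 is 29.6, so CS = ½ · [(32 - 20) + (29.6 - 20)] · 12 = 129.6.
Change in consumer surplus = 129.6 - 90 = 39.6.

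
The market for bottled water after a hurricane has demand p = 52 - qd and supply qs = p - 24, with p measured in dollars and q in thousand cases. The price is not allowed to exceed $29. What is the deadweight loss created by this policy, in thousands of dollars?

Rearranging demand gives qd = 52 - p. Equilibrium: 52 - p = p - 24, so 76 = 2p and p* = 38, q* = 14.
Because the ceiling (29) lies below the market-clearing price, it is binding.
At p = 29: qd = 52 - 29 = 23 and qs = 29 - 24 = 5.
Quantity traded falls to 5. At q = 5 the demand price is 52 - 5 = 47 and the supply price is 24 + 5 = 29.
Deadweight loss = ½ · (47 - 29) · (14 - 5) = ½ · 18 · 9 = 81.

81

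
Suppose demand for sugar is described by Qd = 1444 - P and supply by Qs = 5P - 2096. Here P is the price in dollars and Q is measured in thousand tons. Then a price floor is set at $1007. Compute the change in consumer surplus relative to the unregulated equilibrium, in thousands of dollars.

-269173.5

In a free market, 1444 - P = 5P - 2096 gives the equilibrium P* = 590, Q* = 854.
The floor of 1007 is above the equilibrium price 590, so it binds.
At P = 1007: Qd = 1444 - 1007 = 437 and Qs = 5·1007 - 2096 = 2939.
Consumer surplus without the control is ½ · (1444 - 590) · 854 = 364658.
With the floor, consumers buy 437 units at 1007, so CS = ½ · (1444 - 1007) · 437 = 95484.5.
Change in consumer surplus = 95484.5 - 364658 = -269173.5.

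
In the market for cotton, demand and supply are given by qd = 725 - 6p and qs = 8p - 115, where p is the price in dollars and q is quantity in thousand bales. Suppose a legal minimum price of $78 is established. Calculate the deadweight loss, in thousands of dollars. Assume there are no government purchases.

1701

Equilibrium: 725 - 6p = 8p - 115, so 840 = 14p and p* = 60, q* = 365.
Since 78 > 60, the floor is binding.
At p = 78: qd = 725 - 6·78 = 257 and qs = 8·78 - 115 = 509.
Quantity traded falls to 257. At q = 257 the demand price is (725 - 257)/6 = 78 and the supply price is (115 + 257)/8 = 46.5.
Deadweight loss = ½ · (78 - 46.5) · (365 - 257) = ½ · 31.5 · 108 = 1701.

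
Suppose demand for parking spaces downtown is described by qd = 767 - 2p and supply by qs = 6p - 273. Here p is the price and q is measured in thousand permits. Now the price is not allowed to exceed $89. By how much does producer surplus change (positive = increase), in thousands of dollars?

Without the control the market clears where 767 - 2p = 6p - 273, i.e. p* = 130 and q* = 507.
The ceiling of 89 is below the equilibrium price 130, so it binds.
At p = 89: qd = 767 - 2·89 = 589 and qs = 6·89 - 273 = 261.
Producer surplus without the control is ½ · (130 - 45.5) · 507 = 21420.75.
With the ceiling, producers sell 261 units at 89, so PS = ½ · (89 - 45.5) · 261 = 5676.75.
Change in producer surplus = 5676.75 - 21420.75 = -15744.

-15744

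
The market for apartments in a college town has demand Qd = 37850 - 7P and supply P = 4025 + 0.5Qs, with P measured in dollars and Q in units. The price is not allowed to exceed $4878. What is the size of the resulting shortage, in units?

Rearranging supply gives Qs = 2P - 8050. Setting quantity demanded equal to quantity supplied, 37850 - 7P = 2P - 8050, gives P* = 5100 and Q* = 2150.
Because the ceiling (4878) lies below the market-clearing price, it is binding.
At P = 4878: Qd = 37850 - 7·4878 = 3704 and Qs = 2·4878 - 8050 = 1706.
Shortage = Qd - Qs = 3704 - 1706 = 1998.

1998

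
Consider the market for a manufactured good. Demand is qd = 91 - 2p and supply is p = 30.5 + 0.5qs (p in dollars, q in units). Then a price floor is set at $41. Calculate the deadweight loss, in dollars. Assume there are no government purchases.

Rearranging supply gives qs = 2p - 61. Setting quantity demanded equal to quantity supplied, 91 - 2p = 2p - 61, gives p* = 38 and q* = 15.
The floor of 41 is above the equilibrium price 38, so it binds.
At p = 41: qd = 91 - 2·41 = 9 and qs = 2·41 - 61 = 21.
Quantity traded falls to 9. At q = 9 the demand price is (91 - 9)/2 = 41 and the supply price is (61 + 9)/2 = 35.
Deadweight loss = ½ · (41 - 35) · (15 - 9) = ½ · 6 · 6 = 18.

18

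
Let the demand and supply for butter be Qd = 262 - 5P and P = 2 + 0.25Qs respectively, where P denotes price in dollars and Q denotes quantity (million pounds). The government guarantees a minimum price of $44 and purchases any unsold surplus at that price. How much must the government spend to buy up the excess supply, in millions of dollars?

Rearranging supply gives Qs = 4P - 8. In a free market, 262 - 5P = 4P - 8 gives the equilibrium P* = 30, Q* = 112.
The floor of 44 is above the equilibrium price 30, so it binds.
At P = 44: Qd = 262 - 5·44 = 42 and Qs = 4·44 - 8 = 168.
Surplus = Qs - Qd = 126.
Government expenditure = surplus × support price = 126 × 44 = 5544.

5544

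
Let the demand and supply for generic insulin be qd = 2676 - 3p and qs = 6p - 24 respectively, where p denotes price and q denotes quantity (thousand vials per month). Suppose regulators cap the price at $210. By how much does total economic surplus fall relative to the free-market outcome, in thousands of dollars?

Without the control the market clears where 2676 - 3p = 6p - 24, i.e. p* = 300 and q* = 1776.
Since 210 < 300, the ceiling is binding.
At p = 210: qd = 2676 - 3·210 = 2046 and qs = 6·210 - 24 = 1236.
Quantity traded falls to 1236. At q = 1236 the demand price is (2676 - 1236)/3 = 480 and the supply price is (24 + 1236)/6 = 210.
Deadweight loss = ½ · (480 - 210) · (1776 - 1236) = ½ · 270 · 540 = 72900.

72900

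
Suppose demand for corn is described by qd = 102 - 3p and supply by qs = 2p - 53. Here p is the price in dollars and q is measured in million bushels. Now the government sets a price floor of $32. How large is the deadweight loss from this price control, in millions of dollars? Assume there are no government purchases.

Equilibrium: 102 - 3p = 2p - 53, so 155 = 5p and p* = 31, q* = 9.
Since 32 > 31, the floor is binding.
At p = 32: qd = 102 - 3·32 = 6 and qs = 2·32 - 53 = 11.
Quantity traded falls to 6. At q = 6 the demand price is (102 - 6)/3 = 32 and the supply price is (53 + 6)/2 = 29.5.
Deadweight loss = ½ · (32 - 29.5) · (9 - 6) = ½ · 2.5 · 3 = 3.75.

3.75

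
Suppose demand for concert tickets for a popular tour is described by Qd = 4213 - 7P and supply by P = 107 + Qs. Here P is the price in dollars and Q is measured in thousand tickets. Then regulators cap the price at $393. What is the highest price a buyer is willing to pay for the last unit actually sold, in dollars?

Rearranging supply gives Qs = P - 107. Without the control the market clears where 4213 - 7P = P - 107, i.e. P* = 540 and Q* = 433.
The ceiling of 393 is below the equilibrium price 540, so it binds.
At P = 393: Qd = 4213 - 7·393 = 1462 and Qs = 393 - 107 = 286.
Only 286 units reach the market. On the demand curve, the marginal buyer's willingness to pay at Q = 286 is (4213 - 286)/7 = 561.

561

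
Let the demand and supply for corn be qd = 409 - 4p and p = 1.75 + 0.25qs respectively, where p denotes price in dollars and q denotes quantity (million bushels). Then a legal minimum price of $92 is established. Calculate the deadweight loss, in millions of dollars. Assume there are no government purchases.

6400

Rearranging supply gives qs = 4p - 7. Without the control the market clears where 409 - 4p = 4p - 7, i.e. p* = 52 and q* = 201.
Because the floor (92) lies above the market-clearing price, it is binding.
At p = 92: qd = 409 - 4·92 = 41 and qs = 4·92 - 7 = 361.
Quantity traded falls to 41. At q = 41 the demand price is (409 - 41)/4 = 92 and the supply price is (7 + 41)/4 = 12.
Deadweight loss = ½ · (92 - 12) · (201 - 41) = ½ · 80 · 160 = 6400.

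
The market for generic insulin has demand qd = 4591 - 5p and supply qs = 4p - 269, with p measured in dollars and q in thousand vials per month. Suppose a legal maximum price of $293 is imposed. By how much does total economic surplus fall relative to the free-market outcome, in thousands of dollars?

219632.4

In a free market, 4591 - 5p = 4p - 269 gives the equilibrium p* = 540, q* = 1891.
Because the ceiling (293) lies below the market-clearing price, it is binding.
At p = 293: qd = 4591 - 5·293 = 3126 and qs = 4·293 - 269 = 903.
Quantity traded falls to 903. At q = 903 the demand price is (4591 - 903)/5 = 737.6 and the supply price is (269 + 903)/4 = 293.
Deadweight loss = ½ · (737.6 - 293) · (1891 - 903) = ½ · 444.6 · 988 = 219632.4.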